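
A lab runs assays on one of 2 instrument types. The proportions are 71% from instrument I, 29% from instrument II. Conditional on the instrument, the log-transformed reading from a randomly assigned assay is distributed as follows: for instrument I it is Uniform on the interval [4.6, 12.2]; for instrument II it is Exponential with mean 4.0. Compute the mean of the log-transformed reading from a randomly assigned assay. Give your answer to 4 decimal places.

Component means — I: 8.4; II: 4.
E[X] = 0.71·8.4 + 0.29·4 = 7.124.

7.1240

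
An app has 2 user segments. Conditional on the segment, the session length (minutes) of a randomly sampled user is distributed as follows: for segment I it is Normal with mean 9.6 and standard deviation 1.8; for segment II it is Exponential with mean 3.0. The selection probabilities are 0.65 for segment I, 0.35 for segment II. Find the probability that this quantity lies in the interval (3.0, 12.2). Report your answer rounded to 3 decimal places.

0.724

Conditional on each segment, P(3.0 < X < 12.2): I: 0.92557; II: 0.350745.
By total probability, P(3.0 < X < 12.2) = 0.65·0.92557 + 0.35·0.350745 = 0.724381.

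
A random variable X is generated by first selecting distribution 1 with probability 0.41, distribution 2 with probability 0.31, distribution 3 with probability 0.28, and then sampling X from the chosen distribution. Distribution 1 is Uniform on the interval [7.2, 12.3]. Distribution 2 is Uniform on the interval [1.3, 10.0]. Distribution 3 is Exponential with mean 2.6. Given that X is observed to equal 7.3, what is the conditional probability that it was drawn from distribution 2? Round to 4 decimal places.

0.2908

Likelihoods f(7.3 | ·): 1: 0.196078; 2: 0.114943; 3: 0.0232093.
Posterior ∝ prior × likelihood. Numerator for 2: 0.31·0.114943 = 0.0356322.
Normalizing constant: 0.41·0.196078 + 0.31·0.114943 + 0.28·0.0232093 = 0.122523.
P(2 | observation) = 0.0356322 / 0.122523 = 0.290821.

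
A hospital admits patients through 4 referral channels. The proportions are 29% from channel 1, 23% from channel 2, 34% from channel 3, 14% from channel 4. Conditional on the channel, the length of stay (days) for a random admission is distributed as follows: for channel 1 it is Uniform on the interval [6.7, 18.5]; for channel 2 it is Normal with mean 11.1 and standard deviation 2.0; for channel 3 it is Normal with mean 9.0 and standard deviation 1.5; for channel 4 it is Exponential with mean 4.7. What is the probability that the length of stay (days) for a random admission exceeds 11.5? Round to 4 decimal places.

0.2972

Conditional on each channel, P(X > 11.5): 1: 0.59322; 2: 0.42074; 3: 0.0477904; 4: 0.0865694.
By total probability, P(X > 11.5) = 0.29·0.59322 + 0.23·0.42074 + 0.34·0.0477904 + 0.14·0.0865694 = 0.297173.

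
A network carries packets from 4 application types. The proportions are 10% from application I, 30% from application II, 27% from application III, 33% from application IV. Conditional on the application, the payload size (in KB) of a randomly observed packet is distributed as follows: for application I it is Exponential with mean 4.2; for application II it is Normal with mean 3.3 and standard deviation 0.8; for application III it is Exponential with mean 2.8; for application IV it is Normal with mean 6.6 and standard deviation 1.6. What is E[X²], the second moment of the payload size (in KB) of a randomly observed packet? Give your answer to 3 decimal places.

For each component E[X²] = Var + (mean)², giving I: 35.28; II: 11.53; III: 15.68; IV: 46.12.
Overall E[X²] = 0.1·35.28 + 0.3·11.53 + 0.27·15.68 + 0.33·46.12 = 26.4402.

26.440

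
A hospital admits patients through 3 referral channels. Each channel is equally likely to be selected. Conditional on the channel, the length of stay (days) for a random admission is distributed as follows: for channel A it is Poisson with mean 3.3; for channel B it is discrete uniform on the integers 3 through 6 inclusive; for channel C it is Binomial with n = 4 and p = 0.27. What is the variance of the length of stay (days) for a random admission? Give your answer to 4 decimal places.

3.7867

Per component, A: μ=3.3, E[X²]=14.19; B: μ=4.5, E[X²]=21.5; C: μ=1.08, E[X²]=1.9548.
E[X] = 0.333333·3.3 + 0.333333·4.5 + 0.333333·1.08 = 2.96.
E[X²] = 0.333333·14.19 + 0.333333·21.5 + 0.333333·1.9548 = 12.5483.
Var(X) = E[X²] − (E[X])² = 12.5483 − 8.7616 = 3.78667.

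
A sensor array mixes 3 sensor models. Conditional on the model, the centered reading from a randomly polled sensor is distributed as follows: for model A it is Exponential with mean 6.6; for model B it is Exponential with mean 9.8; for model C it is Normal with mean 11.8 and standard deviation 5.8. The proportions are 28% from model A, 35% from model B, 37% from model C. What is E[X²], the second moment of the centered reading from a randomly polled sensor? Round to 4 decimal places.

155.5872

For each component E[X²] = Var + (mean)², giving A: 87.12; B: 192.08; C: 172.88.
Overall E[X²] = 0.28·87.12 + 0.35·192.08 + 0.37·172.88 = 155.587.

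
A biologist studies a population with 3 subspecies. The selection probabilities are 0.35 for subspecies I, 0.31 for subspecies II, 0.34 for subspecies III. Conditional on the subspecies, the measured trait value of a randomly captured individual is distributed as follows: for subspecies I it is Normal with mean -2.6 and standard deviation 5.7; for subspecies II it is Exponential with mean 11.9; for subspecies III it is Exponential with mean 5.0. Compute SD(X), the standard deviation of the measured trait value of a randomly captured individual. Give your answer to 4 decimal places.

Per component, I: μ=-2.6, E[X²]=39.25; II: μ=11.9, E[X²]=283.22; III: μ=5, E[X²]=50.
E[X] = 0.35·-2.6 + 0.31·11.9 + 0.34·5 = 4.479.
E[X²] = 0.35·39.25 + 0.31·283.22 + 0.34·50 = 118.536.
Var(X) = E[X²] − (E[X])² = 118.536 − 20.0614 = 98.4743.
SD(X) = √98.4743 = 9.92342.

9.9234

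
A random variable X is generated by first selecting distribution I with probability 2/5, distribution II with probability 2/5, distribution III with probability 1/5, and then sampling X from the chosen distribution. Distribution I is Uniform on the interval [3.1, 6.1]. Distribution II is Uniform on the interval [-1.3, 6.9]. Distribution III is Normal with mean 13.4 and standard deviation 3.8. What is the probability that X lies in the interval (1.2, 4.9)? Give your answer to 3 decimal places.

0.423

Conditional on each component, P(1.2 < X < 4.9): I: 0.6; II: 0.45122; III: 0.0119859.
By total probability, P(1.2 < X < 4.9) = 0.4·0.6 + 0.4·0.45122 + 0.2·0.0119859 = 0.422885.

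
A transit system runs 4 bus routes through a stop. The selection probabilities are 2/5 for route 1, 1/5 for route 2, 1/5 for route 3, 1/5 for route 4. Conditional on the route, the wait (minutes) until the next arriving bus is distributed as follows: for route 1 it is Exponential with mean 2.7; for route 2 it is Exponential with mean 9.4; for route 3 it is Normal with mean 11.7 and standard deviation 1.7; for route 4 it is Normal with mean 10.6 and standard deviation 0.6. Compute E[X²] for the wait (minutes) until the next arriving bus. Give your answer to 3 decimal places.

91.676

For each component E[X²] = Var + (mean)², giving 1: 14.58; 2: 176.72; 3: 139.78; 4: 112.72.
Overall E[X²] = 0.4·14.58 + 0.2·176.72 + 0.2·139.78 + 0.2·112.72 = 91.676.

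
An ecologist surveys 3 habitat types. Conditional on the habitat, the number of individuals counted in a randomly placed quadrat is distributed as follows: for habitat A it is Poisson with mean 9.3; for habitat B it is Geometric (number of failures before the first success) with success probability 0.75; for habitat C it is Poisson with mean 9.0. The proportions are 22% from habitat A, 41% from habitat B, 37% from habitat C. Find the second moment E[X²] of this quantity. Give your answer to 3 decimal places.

For each component E[X²] = Var + (mean)², giving A: 95.79; B: 0.555556; C: 90.
Overall E[X²] = 0.22·95.79 + 0.41·0.555556 + 0.37·90 = 54.6016.

54.602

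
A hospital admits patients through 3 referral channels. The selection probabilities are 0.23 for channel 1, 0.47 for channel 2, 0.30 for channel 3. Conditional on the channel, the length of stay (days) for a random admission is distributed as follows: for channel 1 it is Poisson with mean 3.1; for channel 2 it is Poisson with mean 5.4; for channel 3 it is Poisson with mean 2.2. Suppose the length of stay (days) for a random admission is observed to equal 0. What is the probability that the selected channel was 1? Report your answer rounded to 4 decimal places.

0.2266

Likelihoods P(X=0 | ·): 1: 0.0450492; 2: 0.00451658; 3: 0.110803.
Posterior ∝ prior × likelihood. Numerator for 1: 0.23·0.0450492 = 0.0103613.
Normalizing constant: 0.23·0.0450492 + 0.47·0.00451658 + 0.3·0.110803 = 0.0457251.
P(1 | observation) = 0.0103613 / 0.0457251 = 0.2266.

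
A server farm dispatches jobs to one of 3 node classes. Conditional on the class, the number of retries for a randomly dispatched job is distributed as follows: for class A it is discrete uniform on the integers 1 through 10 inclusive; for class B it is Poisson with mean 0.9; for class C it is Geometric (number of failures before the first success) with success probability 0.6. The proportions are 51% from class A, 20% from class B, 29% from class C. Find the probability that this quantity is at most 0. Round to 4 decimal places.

0.2553

Conditional on each class, P(X ≤ 0): A: 0; B: 0.40657; C: 0.6.
By total probability, P(X ≤ 0) = 0.51·0 + 0.2·0.40657 + 0.29·0.6 = 0.255314.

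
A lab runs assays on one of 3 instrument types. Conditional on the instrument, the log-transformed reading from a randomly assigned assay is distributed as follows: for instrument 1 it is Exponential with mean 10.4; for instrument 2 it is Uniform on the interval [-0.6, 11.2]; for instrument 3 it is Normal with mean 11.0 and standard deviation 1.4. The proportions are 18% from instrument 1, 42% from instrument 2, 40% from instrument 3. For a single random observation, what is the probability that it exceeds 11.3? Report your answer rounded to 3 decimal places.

0.227

Conditional on each instrument, P(X > 11.3): 1: 0.337382; 2: 0; 3: 0.415162.
By total probability, P(X > 11.3) = 0.18·0.337382 + 0.42·0 + 0.4·0.415162 = 0.226794.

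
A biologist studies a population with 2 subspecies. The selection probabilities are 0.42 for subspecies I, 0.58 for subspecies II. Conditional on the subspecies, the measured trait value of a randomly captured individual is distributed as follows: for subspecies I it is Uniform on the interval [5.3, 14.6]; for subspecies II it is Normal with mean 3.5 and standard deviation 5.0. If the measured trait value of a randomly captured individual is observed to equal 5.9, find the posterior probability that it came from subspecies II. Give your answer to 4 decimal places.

Likelihoods f(5.9 | ·): I: 0.107527; II: 0.0711065.
Posterior ∝ prior × likelihood. Numerator for II: 0.58·0.0711065 = 0.0412418.
Normalizing constant: 0.42·0.107527 + 0.58·0.0711065 = 0.0864031.
P(II | observation) = 0.0412418 / 0.0864031 = 0.477318.

0.4773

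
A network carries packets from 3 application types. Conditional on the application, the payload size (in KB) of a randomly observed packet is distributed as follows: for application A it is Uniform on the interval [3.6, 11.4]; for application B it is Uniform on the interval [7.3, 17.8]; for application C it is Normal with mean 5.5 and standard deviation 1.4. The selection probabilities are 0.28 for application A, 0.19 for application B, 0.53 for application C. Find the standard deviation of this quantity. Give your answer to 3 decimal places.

3.341

Per component, A: μ=7.5, E[X²]=61.32; B: μ=12.55, E[X²]=166.69; C: μ=5.5, E[X²]=32.21.
E[X] = 0.28·7.5 + 0.19·12.55 + 0.53·5.5 = 7.3995.
E[X²] = 0.28·61.32 + 0.19·166.69 + 0.53·32.21 = 65.912.
Var(X) = E[X²] − (E[X])² = 65.912 − 54.7526 = 11.1594.
SD(X) = √11.1594 = 3.34057.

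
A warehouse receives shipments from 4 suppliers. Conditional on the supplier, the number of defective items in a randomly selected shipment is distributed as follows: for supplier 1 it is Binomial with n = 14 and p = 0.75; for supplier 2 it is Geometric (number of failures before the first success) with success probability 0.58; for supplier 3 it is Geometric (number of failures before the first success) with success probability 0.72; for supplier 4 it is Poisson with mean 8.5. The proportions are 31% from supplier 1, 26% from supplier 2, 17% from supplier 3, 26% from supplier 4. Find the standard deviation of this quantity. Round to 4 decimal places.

Per component, 1: μ=10.5, E[X²]=112.875; 2: μ=0.724138, E[X²]=1.77289; 3: μ=0.388889, E[X²]=0.691358; 4: μ=8.5, E[X²]=80.75.
E[X] = 0.31·10.5 + 0.26·0.724138 + 0.17·0.388889 + 0.26·8.5 = 5.71939.
E[X²] = 0.31·112.875 + 0.26·1.77289 + 0.17·0.691358 + 0.26·80.75 = 56.5647.
Var(X) = E[X²] − (E[X])² = 56.5647 − 32.7114 = 23.8533.
SD(X) = √23.8533 = 4.88399.

4.8840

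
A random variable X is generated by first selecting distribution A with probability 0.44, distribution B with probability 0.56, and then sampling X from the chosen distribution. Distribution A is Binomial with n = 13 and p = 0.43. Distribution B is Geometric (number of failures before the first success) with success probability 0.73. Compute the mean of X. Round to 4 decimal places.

2.6667

Component means — A: 5.59; B: 0.369863.
E[X] = 0.44·5.59 + 0.56·0.369863 = 2.66672.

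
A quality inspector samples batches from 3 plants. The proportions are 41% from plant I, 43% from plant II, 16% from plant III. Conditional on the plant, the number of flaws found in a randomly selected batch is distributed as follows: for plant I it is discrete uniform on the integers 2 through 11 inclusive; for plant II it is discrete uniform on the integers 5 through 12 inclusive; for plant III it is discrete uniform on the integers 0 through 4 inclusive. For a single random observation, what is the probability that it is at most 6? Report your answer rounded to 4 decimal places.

Conditional on each plant, P(X ≤ 6): I: 0.5; II: 0.25; III: 1.
By total probability, P(X ≤ 6) = 0.41·0.5 + 0.43·0.25 + 0.16·1 = 0.4725.

0.4725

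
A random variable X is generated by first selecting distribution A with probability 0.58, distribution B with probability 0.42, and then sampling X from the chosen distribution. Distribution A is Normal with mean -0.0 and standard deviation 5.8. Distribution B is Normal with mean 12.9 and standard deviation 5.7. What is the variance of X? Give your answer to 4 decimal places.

73.6945

Per component, A: μ=-0, E[X²]=33.64; B: μ=12.9, E[X²]=198.9.
E[X] = 0.58·-0 + 0.42·12.9 = 5.418.
E[X²] = 0.58·33.64 + 0.42·198.9 = 103.049.
Var(X) = E[X²] − (E[X])² = 103.049 − 29.3547 = 73.6945.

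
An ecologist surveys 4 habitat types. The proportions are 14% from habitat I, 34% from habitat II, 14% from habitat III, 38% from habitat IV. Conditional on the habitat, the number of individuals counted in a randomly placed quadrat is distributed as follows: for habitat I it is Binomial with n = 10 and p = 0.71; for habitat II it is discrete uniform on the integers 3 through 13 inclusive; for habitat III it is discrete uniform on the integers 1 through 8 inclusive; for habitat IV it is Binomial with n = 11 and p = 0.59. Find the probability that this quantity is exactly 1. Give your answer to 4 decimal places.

0.0178

Conditional on each habitat, P(X = 1): I: 0.000103001; II: 0; III: 0.125; IV: 0.000871131.
By total probability, P(X = 1) = 0.14·0.000103001 + 0.34·0 + 0.14·0.125 + 0.38·0.000871131 = 0.0178454.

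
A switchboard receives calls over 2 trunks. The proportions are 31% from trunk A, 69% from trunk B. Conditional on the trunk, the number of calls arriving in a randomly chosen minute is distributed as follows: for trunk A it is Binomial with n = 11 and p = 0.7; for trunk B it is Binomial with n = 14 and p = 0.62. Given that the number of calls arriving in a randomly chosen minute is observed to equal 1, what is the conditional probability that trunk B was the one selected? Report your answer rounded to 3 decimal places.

Likelihoods P(X=1 | ·): A: 4.54677e-05; B: 2.99024e-05.
Posterior ∝ prior × likelihood. Numerator for B: 0.69·2.99024e-05 = 2.06327e-05.
Normalizing constant: 0.31·4.54677e-05 + 0.69·2.99024e-05 = 3.47277e-05.
P(B | observation) = 2.06327e-05 / 3.47277e-05 = 0.594128.

0.594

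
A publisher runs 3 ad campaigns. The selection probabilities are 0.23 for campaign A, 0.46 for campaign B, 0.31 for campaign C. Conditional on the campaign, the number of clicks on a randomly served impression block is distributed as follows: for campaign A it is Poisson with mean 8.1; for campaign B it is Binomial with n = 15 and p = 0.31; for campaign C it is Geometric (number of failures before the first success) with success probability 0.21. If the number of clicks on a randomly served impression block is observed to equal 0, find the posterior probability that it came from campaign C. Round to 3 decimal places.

Likelihoods P(X=0 | ·): A: 0.000303539; B: 0.00382592; C: 0.21.
Posterior ∝ prior × likelihood. Numerator for C: 0.31·0.21 = 0.0651.
Normalizing constant: 0.23·0.000303539 + 0.46·0.00382592 + 0.31·0.21 = 0.0669297.
P(C | observation) = 0.0651 / 0.0669297 = 0.972662.

0.973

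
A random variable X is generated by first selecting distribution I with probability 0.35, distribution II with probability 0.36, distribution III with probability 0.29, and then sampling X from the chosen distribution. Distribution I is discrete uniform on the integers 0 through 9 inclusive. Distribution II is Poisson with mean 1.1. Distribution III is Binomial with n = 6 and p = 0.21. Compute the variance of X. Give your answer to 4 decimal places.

6.0969

Per component, I: μ=4.5, E[X²]=28.5; II: μ=1.1, E[X²]=2.31; III: μ=1.26, E[X²]=2.583.
E[X] = 0.35·4.5 + 0.36·1.1 + 0.29·1.26 = 2.3364.
E[X²] = 0.35·28.5 + 0.36·2.31 + 0.29·2.583 = 11.5557.
Var(X) = E[X²] − (E[X])² = 11.5557 − 5.45876 = 6.09691.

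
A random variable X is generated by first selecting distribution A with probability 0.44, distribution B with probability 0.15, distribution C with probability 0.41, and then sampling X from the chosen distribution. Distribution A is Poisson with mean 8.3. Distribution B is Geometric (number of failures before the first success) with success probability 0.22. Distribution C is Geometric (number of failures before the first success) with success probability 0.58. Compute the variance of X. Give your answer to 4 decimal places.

Per component, A: μ=8.3, E[X²]=77.19; B: μ=3.54545, E[X²]=28.686; C: μ=0.724138, E[X²]=1.77289.
E[X] = 0.44·8.3 + 0.15·3.54545 + 0.41·0.724138 = 4.48071.
E[X²] = 0.44·77.19 + 0.15·28.686 + 0.41·1.77289 = 38.9934.
Var(X) = E[X²] − (E[X])² = 38.9934 − 20.0768 = 18.9166.

18.9166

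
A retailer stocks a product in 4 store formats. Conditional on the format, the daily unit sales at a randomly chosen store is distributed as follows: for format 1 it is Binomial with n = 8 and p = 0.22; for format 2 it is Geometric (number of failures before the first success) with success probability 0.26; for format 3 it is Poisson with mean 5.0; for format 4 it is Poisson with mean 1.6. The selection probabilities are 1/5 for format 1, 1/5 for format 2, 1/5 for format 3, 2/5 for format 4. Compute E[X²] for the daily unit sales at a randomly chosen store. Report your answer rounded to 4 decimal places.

12.3675

For each component E[X²] = Var + (mean)², giving 1: 4.4704; 2: 19.0473; 3: 30; 4: 4.16.
Overall E[X²] = 0.2·4.4704 + 0.2·19.0473 + 0.2·30 + 0.4·4.16 = 12.3675.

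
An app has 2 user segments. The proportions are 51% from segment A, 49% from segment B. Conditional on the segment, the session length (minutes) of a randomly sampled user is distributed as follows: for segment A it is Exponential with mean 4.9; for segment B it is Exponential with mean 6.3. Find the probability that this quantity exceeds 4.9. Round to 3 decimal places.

Conditional on each segment, P(X > 4.9): A: 0.367879; B: 0.459426.
By total probability, P(X > 4.9) = 0.51·0.367879 + 0.49·0.459426 = 0.412737.

0.413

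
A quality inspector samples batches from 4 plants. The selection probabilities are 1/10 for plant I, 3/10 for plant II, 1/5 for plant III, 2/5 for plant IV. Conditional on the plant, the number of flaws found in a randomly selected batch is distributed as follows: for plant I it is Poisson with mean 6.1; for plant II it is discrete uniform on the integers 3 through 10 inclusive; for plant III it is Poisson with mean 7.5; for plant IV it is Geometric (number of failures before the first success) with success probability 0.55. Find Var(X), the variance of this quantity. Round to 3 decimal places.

12.946

Per component, I: μ=6.1, E[X²]=43.31; II: μ=6.5, E[X²]=47.5; III: μ=7.5, E[X²]=63.75; IV: μ=0.818182, E[X²]=2.15702.
E[X] = 0.1·6.1 + 0.3·6.5 + 0.2·7.5 + 0.4·0.818182 = 4.38727.
E[X²] = 0.1·43.31 + 0.3·47.5 + 0.2·63.75 + 0.4·2.15702 = 32.1938.
Var(X) = E[X²] − (E[X])² = 32.1938 − 19.2482 = 12.9456.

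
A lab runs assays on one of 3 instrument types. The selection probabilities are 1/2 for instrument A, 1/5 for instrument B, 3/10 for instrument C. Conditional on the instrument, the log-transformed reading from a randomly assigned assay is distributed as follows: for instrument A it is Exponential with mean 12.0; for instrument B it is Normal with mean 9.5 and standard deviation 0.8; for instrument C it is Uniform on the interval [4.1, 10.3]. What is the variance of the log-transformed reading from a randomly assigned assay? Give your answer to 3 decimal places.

77.487

Per component, A: μ=12, E[X²]=288; B: μ=9.5, E[X²]=90.89; C: μ=7.2, E[X²]=55.0433.
E[X] = 0.5·12 + 0.2·9.5 + 0.3·7.2 = 10.06.
E[X²] = 0.5·288 + 0.2·90.89 + 0.3·55.0433 = 178.691.
Var(X) = E[X²] − (E[X])² = 178.691 − 101.204 = 77.4874.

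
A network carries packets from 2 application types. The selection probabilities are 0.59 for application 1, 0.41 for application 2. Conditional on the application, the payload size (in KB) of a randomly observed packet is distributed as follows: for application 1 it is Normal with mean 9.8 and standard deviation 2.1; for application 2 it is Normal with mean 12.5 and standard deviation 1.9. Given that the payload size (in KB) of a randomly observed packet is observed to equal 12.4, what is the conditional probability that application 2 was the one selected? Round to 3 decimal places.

Likelihoods f(12.4 | ·): 1: 0.0882735; 2: 0.209679.
Posterior ∝ prior × likelihood. Numerator for 2: 0.41·0.209679 = 0.0859684.
Normalizing constant: 0.59·0.0882735 + 0.41·0.209679 = 0.13805.
P(2 | observation) = 0.0859684 / 0.13805 = 0.622735.

0.623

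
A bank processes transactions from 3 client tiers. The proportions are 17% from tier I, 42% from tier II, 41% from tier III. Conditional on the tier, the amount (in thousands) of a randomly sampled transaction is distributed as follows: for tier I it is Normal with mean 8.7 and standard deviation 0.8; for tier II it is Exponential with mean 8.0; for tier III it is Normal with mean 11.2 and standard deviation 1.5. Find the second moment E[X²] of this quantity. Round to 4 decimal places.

For each component E[X²] = Var + (mean)², giving I: 76.33; II: 128; III: 127.69.
Overall E[X²] = 0.17·76.33 + 0.42·128 + 0.41·127.69 = 119.089.

119.0890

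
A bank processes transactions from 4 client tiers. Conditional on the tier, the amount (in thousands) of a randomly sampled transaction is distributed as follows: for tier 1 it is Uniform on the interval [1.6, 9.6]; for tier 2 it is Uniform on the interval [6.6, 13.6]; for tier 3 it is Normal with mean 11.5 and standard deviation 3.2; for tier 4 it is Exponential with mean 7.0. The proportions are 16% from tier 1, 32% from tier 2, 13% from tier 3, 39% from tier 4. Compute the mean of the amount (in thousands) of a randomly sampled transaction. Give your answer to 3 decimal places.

8.353

Component means — 1: 5.6; 2: 10.1; 3: 11.5; 4: 7.
E[X] = 0.16·5.6 + 0.32·10.1 + 0.13·11.5 + 0.39·7 = 8.353.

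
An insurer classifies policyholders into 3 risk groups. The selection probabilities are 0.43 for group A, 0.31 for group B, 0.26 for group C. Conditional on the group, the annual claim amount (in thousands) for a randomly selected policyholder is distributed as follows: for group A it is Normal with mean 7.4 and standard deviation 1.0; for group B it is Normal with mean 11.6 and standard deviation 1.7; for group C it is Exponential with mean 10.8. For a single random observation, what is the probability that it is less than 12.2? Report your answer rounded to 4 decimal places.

Conditional on each group, P(X < 12.2): A: 0.999999; B: 0.637934; C: 0.676847.
By total probability, P(X < 12.2) = 0.43·0.999999 + 0.31·0.637934 + 0.26·0.676847 = 0.803739.

0.8037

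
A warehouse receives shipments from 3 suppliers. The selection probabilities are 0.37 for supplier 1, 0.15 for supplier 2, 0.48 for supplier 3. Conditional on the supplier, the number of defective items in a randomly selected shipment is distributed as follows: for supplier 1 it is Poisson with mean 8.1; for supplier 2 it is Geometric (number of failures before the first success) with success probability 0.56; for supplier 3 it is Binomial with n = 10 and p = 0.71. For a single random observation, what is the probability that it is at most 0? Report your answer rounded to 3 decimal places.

0.084

Conditional on each supplier, P(X ≤ 0): 1: 0.000303539; 2: 0.56; 3: 4.20707e-06.
By total probability, P(X ≤ 0) = 0.37·0.000303539 + 0.15·0.56 + 0.48·4.20707e-06 = 0.0841143.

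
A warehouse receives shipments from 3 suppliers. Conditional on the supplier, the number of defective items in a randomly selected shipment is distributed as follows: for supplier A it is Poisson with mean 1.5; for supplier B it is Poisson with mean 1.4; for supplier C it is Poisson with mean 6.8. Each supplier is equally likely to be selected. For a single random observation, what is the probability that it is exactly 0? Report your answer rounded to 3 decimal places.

Conditional on each supplier, P(X = 0): A: 0.22313; B: 0.246597; C: 0.00111378.
By total probability, P(X = 0) = 0.333333·0.22313 + 0.333333·0.246597 + 0.333333·0.00111378 = 0.156947.

0.157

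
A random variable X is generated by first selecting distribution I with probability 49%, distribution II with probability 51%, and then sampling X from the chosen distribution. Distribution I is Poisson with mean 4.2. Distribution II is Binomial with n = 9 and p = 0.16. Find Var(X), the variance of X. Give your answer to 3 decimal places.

Per component, I: μ=4.2, E[X²]=21.84; II: μ=1.44, E[X²]=3.2832.
E[X] = 0.49·4.2 + 0.51·1.44 = 2.7924.
E[X²] = 0.49·21.84 + 0.51·3.2832 = 12.376.
Var(X) = E[X²] − (E[X])² = 12.376 − 7.7975 = 4.57853.

4.579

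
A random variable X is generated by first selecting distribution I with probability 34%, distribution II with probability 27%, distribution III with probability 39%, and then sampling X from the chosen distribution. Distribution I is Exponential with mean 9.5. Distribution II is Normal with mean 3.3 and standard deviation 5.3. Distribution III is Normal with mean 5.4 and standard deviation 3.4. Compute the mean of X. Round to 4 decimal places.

Component means — I: 9.5; II: 3.3; III: 5.4.
E[X] = 0.34·9.5 + 0.27·3.3 + 0.39·5.4 = 6.227.

6.2270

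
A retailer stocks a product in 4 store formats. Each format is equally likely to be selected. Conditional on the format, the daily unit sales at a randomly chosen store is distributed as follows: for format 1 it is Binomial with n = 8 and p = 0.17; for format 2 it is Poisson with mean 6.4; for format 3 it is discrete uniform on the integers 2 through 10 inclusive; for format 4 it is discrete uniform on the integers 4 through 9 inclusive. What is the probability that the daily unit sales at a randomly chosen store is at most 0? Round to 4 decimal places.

0.0567

Conditional on each format, P(X ≤ 0): 1: 0.225229; 2: 0.00166156; 3: 0; 4: 0.
By total probability, P(X ≤ 0) = 0.25·0.225229 + 0.25·0.00166156 + 0.25·0 + 0.25·0 = 0.0567227.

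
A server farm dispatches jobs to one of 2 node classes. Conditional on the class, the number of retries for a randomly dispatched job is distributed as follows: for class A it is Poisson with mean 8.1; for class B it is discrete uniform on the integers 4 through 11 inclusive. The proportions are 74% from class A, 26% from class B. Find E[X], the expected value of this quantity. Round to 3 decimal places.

Component means — A: 8.1; B: 7.5.
E[X] = 0.74·8.1 + 0.26·7.5 = 7.944.

7.944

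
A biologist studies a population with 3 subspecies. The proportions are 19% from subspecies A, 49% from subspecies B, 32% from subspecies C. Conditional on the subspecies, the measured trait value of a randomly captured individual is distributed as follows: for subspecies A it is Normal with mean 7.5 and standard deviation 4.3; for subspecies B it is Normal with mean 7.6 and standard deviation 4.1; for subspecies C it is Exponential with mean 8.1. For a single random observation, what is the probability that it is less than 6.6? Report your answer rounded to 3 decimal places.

Conditional on each subspecies, P(X < 6.6): A: 0.417106; B: 0.403653; C: 0.557279.
By total probability, P(X < 6.6) = 0.19·0.417106 + 0.49·0.403653 + 0.32·0.557279 = 0.455369.

0.455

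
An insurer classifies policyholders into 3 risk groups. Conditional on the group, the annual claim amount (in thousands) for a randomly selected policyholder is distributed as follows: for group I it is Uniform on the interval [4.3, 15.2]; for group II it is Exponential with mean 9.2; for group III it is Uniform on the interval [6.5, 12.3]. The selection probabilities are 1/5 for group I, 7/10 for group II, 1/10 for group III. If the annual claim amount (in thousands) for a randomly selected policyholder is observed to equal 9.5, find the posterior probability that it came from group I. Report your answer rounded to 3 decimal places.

0.293

Likelihoods f(9.5 | ·): I: 0.0917431; II: 0.038704; III: 0.172414.
Posterior ∝ prior × likelihood. Numerator for I: 0.2·0.0917431 = 0.0183486.
Normalizing constant: 0.2·0.0917431 + 0.7·0.038704 + 0.1·0.172414 = 0.0626828.
P(I | observation) = 0.0183486 / 0.0626828 = 0.292722.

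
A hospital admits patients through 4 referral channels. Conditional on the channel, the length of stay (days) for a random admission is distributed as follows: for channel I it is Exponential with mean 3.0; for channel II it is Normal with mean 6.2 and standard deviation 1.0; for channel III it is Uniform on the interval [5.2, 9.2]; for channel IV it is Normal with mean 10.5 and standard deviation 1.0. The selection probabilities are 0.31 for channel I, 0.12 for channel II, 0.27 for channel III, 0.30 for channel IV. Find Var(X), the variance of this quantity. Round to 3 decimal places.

Per component, I: μ=3, E[X²]=18; II: μ=6.2, E[X²]=39.44; III: μ=7.2, E[X²]=53.1733; IV: μ=10.5, E[X²]=111.25.
E[X] = 0.31·3 + 0.12·6.2 + 0.27·7.2 + 0.3·10.5 = 6.768.
E[X²] = 0.31·18 + 0.12·39.44 + 0.27·53.1733 + 0.3·111.25 = 58.0446.
Var(X) = E[X²] − (E[X])² = 58.0446 − 45.8058 = 12.2388.

12.239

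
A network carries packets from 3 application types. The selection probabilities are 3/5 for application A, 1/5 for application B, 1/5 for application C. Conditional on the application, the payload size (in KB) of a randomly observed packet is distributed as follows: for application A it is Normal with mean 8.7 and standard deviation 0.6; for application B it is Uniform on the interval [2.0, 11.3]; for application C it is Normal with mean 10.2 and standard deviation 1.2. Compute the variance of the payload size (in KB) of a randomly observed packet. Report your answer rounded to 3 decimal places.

3.224

Per component, A: μ=8.7, E[X²]=76.05; B: μ=6.65, E[X²]=51.43; C: μ=10.2, E[X²]=105.48.
E[X] = 0.6·8.7 + 0.2·6.65 + 0.2·10.2 = 8.59.
E[X²] = 0.6·76.05 + 0.2·51.43 + 0.2·105.48 = 77.012.
Var(X) = E[X²] − (E[X])² = 77.012 − 73.7881 = 3.2239.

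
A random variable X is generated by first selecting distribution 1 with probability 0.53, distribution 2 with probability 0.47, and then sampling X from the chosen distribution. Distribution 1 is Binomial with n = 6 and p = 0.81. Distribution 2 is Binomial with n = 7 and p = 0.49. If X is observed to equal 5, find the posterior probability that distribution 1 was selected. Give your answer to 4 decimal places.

0.7439

Likelihoods P(X=5 | ·): 1: 0.397493; 2: 0.154291.
Posterior ∝ prior × likelihood. Numerator for 1: 0.53·0.397493 = 0.210672.
Normalizing constant: 0.53·0.397493 + 0.47·0.154291 = 0.283188.
P(1 | observation) = 0.210672 / 0.283188 = 0.743928.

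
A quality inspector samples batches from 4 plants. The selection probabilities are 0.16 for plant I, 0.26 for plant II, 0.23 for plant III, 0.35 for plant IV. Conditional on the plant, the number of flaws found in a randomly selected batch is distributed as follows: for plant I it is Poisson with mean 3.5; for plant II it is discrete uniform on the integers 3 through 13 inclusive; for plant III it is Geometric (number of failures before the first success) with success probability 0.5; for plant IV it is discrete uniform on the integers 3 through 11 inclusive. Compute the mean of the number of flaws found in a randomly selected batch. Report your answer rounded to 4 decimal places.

Component means — I: 3.5; II: 8; III: 1; IV: 7.
E[X] = 0.16·3.5 + 0.26·8 + 0.23·1 + 0.35·7 = 5.32.

5.3200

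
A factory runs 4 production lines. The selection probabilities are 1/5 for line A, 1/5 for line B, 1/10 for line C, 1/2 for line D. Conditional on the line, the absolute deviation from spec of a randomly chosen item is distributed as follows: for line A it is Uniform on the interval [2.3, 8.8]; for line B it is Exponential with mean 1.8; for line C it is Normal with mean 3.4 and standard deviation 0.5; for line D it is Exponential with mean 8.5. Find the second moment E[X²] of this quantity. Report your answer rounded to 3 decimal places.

81.592

For each component E[X²] = Var + (mean)², giving A: 34.3233; B: 6.48; C: 11.81; D: 144.5.
Overall E[X²] = 0.2·34.3233 + 0.2·6.48 + 0.1·11.81 + 0.5·144.5 = 81.5917.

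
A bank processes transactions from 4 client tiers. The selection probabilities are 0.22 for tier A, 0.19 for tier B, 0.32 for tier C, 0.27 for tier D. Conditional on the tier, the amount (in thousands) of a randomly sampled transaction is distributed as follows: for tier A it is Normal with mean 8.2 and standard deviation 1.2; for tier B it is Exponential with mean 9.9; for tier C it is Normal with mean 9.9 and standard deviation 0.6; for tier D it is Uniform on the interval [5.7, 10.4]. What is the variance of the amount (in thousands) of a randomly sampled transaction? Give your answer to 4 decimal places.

20.3478

Per component, A: μ=8.2, E[X²]=68.68; B: μ=9.9, E[X²]=196.02; C: μ=9.9, E[X²]=98.37; D: μ=8.05, E[X²]=66.6433.
E[X] = 0.22·8.2 + 0.19·9.9 + 0.32·9.9 + 0.27·8.05 = 9.0265.
E[X²] = 0.22·68.68 + 0.19·196.02 + 0.32·98.37 + 0.27·66.6433 = 101.826.
Var(X) = E[X²] − (E[X])² = 101.826 − 81.4777 = 20.3478.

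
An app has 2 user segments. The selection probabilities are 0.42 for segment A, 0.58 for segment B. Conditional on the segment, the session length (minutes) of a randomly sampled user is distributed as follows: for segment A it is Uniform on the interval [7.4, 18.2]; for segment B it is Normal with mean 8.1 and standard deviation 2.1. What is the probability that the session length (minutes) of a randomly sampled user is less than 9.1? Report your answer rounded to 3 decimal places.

0.462

Conditional on each segment, P(X < 9.1): A: 0.157407; B: 0.683031.
By total probability, P(X < 9.1) = 0.42·0.157407 + 0.58·0.683031 = 0.462269.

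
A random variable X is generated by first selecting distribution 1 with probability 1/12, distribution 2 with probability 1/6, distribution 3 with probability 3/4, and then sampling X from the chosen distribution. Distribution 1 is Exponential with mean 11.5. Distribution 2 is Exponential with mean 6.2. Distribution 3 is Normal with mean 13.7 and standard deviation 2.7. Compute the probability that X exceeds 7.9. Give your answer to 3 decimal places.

Conditional on each component, P(X > 7.9): 1: 0.503105; 2: 0.279656; 3: 0.984149.
By total probability, P(X > 7.9) = 0.0833333·0.503105 + 0.166667·0.279656 + 0.75·0.984149 = 0.826647.

0.827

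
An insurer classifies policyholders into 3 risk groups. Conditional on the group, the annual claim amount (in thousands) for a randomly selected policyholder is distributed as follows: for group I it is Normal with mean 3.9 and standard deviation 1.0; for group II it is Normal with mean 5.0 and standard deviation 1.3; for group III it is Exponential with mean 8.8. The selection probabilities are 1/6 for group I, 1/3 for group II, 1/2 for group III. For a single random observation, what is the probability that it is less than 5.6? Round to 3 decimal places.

Conditional on each group, P(X < 5.6): I: 0.955435; II: 0.677794; III: 0.470787.
By total probability, P(X < 5.6) = 0.166667·0.955435 + 0.333333·0.677794 + 0.5·0.470787 = 0.620564.

0.621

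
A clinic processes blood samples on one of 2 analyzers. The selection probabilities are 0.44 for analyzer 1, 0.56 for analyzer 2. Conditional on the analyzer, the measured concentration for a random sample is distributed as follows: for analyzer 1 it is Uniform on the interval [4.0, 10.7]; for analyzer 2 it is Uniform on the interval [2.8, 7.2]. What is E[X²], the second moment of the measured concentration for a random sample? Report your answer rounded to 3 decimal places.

For each component E[X²] = Var + (mean)², giving 1: 57.7633; 2: 26.6133.
Overall E[X²] = 0.44·57.7633 + 0.56·26.6133 = 40.3193.

40.319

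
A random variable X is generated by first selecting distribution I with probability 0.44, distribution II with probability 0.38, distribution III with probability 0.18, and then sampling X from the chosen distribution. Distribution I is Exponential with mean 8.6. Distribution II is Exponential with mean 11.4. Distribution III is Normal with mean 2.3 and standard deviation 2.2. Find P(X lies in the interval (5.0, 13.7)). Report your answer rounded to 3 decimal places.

0.307

Conditional on each component, P(5.0 < X < 13.7): I: 0.355808; II: 0.344275; III: 0.10986.
By total probability, P(5.0 < X < 13.7) = 0.44·0.355808 + 0.38·0.344275 + 0.18·0.10986 = 0.307155.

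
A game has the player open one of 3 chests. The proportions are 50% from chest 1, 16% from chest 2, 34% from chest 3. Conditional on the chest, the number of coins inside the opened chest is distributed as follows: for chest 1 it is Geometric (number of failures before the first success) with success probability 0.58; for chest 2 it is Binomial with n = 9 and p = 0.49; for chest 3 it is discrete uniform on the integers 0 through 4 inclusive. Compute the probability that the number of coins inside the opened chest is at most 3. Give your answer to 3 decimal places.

0.800

Conditional on each chest, P(X ≤ 3): 1: 0.968883; 2: 0.273982; 3: 0.8.
By total probability, P(X ≤ 3) = 0.5·0.968883 + 0.16·0.273982 + 0.34·0.8 = 0.800279.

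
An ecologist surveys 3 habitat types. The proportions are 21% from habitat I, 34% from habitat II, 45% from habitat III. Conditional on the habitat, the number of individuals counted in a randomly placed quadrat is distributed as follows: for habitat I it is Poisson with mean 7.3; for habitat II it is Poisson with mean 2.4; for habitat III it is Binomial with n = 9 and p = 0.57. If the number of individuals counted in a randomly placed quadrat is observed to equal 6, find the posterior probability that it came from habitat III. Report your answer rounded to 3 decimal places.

Likelihoods P(X=6 | ·): I: 0.141989; II: 0.0240784; III: 0.229052.
Posterior ∝ prior × likelihood. Numerator for III: 0.45·0.229052 = 0.103073.
Normalizing constant: 0.21·0.141989 + 0.34·0.0240784 + 0.45·0.229052 = 0.141078.
P(III | observation) = 0.103073 / 0.141078 = 0.730614.

0.731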